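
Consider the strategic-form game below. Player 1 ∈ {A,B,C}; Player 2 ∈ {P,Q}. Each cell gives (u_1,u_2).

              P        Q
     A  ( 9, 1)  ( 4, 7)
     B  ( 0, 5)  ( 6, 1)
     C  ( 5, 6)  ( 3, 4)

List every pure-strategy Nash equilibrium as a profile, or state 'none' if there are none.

(A,P): not NE [P2→Q gives 7>1]
(A,Q): not NE [P1→B gives 6>4]
(B,P): not NE [P1→A gives 9>0]
(B,Q): not NE [P2→P gives 5>1]
(C,P): not NE [P1→A gives 9>5]
(C,Q): not NE [P1→B gives 6>3; P2→P gives 6>4]

Equilibria: none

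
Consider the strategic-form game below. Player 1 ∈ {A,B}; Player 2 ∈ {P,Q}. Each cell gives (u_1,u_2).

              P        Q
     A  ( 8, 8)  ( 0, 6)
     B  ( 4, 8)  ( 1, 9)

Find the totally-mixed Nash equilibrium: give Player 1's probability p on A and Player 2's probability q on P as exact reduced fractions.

P1 indiff ⇒ q·8+(1-q)·0 = q·4+(1-q)·1 ⇒ q(4) = (1-q)(1) ⇒ q = 1/5
P2 indiff ⇒ p·8+(1-p)·8 = p·6+(1-p)·9 ⇒ p(2) = (1-p)(1) ⇒ p = 1/3

p=1/3, q=1/5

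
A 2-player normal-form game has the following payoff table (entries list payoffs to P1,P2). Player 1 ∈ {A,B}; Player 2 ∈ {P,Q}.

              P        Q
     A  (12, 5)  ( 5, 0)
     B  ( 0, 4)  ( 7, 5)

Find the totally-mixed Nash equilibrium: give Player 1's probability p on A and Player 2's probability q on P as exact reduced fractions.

P1 mixes 1/6 on A; P2 mixes 1/7 on P

P1 indiff ⇒ q·12+(1-q)·5 = q·0+(1-q)·7 ⇒ q(12) = (1-q)(2) ⇒ q = 1/7
P2 indiff ⇒ p·5+(1-p)·4 = p·0+(1-p)·5 ⇒ p(5) = (1-p)(1) ⇒ p = 1/6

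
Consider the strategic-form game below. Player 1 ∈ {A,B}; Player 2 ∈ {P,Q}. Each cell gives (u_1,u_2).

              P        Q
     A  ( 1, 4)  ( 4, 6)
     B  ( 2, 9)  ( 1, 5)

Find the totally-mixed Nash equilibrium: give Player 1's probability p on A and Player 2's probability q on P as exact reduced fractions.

P1 mixes 2/3 on A; P2 mixes 3/4 on P

P1 indiff ⇒ q·1+(1-q)·4 = q·2+(1-q)·1 ⇒ q(-1) = (1-q)(-3) ⇒ q = 3/4
P2 indiff ⇒ p·4+(1-p)·9 = p·6+(1-p)·5 ⇒ p(-2) = (1-p)(-4) ⇒ p = 2/3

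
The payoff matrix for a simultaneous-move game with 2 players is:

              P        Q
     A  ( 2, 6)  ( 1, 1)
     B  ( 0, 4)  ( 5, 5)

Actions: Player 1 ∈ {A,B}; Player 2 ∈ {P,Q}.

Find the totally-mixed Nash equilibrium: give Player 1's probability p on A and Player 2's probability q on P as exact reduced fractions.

P1 indiff ⇒ q·2+(1-q)·1 = q·0+(1-q)·5 ⇒ q(2) = (1-q)(4) ⇒ q = 2/3
P2 indiff ⇒ p·6+(1-p)·4 = p·1+(1-p)·5 ⇒ p(5) = (1-p)(1) ⇒ p = 1/6

P1 mixes 1/6 on A; P2 mixes 2/3 on P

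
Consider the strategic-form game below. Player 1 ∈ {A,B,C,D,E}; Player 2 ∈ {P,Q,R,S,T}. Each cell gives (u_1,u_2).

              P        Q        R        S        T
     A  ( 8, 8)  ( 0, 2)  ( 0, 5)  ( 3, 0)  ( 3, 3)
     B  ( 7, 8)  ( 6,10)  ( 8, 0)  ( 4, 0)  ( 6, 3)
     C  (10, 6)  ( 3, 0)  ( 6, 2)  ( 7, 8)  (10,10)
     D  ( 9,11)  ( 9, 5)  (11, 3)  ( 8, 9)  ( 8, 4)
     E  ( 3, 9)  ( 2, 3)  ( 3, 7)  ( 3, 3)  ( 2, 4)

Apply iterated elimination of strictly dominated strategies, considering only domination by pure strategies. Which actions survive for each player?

P1 drop A (C beats it: P:10>8 Q:3>0 R:6>0 S:7>3 T:10>3)
P1 drop B (D beats it: P:9>7 Q:9>6 R:11>8 S:8>4 T:8>6)
P1 drop E (C beats it: P:10>3 Q:3>2 R:6>3 S:7>3 T:10>2)
P2 drop Q (P beats it: C:6>0 D:11>5)
P2 drop R (P beats it: C:6>2 D:11>3)
P1→{C,D} P2→{P,S,T}

Remaining: P1:{C,D} P2:{P,S,T}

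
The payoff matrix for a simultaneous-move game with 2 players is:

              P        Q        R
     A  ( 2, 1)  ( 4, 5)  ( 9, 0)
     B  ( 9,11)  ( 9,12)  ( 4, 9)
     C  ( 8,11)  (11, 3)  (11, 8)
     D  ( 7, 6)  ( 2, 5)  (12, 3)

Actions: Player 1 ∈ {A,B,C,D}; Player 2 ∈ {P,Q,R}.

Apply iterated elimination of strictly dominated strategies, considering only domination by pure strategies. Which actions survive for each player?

P1 drop A (C beats it: P:8>2 Q:11>4 R:11>9)
P2 drop R (P beats it: B:11>9 C:11>8 D:6>3)
P1 drop D (B beats it: P:9>7 Q:9>2)
P1→{B,C} P2→{P,Q}

IESDS → P1:{B,C} P2:{P,Q}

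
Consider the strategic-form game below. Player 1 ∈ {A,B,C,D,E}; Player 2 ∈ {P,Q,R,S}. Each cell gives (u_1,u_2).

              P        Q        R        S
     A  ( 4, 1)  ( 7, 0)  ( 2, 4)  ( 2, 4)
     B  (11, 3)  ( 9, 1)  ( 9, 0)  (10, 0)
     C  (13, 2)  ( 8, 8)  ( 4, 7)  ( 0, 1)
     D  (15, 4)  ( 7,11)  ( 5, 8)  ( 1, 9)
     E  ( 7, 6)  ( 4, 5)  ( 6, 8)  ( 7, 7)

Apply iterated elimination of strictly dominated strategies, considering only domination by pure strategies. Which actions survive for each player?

P1 drop A (B beats it: P:11>4 Q:9>7 R:9>2 S:10>2)
P1 drop E (B beats it: P:11>7 Q:9>4 R:9>6 S:10>7)
P2 drop R (Q beats it: B:1>0 C:8>7 D:11>8)
P2 drop S (Q beats it: B:1>0 C:8>1 D:11>9)
P1→{B,C,D} P2→{P,Q}

Remaining: P1:{B,C,D} P2:{P,Q}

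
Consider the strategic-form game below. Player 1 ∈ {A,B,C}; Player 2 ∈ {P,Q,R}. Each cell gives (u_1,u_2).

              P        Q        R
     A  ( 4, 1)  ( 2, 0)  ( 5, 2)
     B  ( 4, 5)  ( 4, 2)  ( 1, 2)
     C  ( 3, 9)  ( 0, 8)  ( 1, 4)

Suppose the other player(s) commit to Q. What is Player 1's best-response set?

u_1(A vs Q) = 2
u_1(B vs Q) = 4
u_1(C vs Q) = 0
max payoff 4 at {B}

argmax u_1 = {B}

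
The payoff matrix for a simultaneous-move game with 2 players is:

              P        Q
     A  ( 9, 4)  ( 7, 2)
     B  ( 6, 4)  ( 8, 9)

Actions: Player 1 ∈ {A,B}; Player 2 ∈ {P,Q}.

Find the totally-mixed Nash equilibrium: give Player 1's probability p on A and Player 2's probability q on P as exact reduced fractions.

(p,q) = (5/7, 1/4)

P1 indiff ⇒ q·9+(1-q)·7 = q·6+(1-q)·8 ⇒ q(3) = (1-q)(1) ⇒ q = 1/4
P2 indiff ⇒ p·4+(1-p)·4 = p·2+(1-p)·9 ⇒ p(2) = (1-p)(5) ⇒ p = 5/7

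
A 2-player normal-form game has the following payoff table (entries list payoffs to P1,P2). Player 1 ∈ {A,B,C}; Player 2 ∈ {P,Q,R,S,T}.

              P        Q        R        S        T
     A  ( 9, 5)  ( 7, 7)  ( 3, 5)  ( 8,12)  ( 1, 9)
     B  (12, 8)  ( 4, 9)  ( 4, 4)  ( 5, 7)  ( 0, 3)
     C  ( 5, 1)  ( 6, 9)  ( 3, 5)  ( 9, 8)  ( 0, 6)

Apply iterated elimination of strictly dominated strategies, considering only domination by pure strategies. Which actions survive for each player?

P2 drop P (Q beats it: A:7>5 B:9>8 C:9>1)
P2 drop R (Q beats it: A:7>5 B:9>4 C:9>5)
P1 drop B (A beats it: Q:7>4 S:8>5 T:1>0)
P2 drop T (S beats it: A:12>9 C:8>6)
P1→{A,C} P2→{Q,S}

IESDS → P1:{A,C} P2:{Q,S}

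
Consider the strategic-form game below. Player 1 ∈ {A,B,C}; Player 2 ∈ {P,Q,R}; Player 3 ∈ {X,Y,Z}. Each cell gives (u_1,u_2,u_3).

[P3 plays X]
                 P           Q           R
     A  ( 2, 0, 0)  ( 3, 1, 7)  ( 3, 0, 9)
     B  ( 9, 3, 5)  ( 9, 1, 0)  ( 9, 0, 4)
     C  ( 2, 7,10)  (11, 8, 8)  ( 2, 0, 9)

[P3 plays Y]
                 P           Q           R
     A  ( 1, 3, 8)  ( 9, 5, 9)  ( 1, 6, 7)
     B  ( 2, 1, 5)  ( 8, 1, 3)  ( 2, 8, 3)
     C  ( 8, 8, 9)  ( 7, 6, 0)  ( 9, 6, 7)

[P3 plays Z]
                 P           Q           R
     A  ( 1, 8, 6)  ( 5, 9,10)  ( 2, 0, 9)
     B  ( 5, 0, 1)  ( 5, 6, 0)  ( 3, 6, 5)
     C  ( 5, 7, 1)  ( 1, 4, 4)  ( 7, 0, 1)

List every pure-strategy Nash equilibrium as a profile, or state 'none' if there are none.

(A,P,X): not NE [P1→B gives 9>2; P2→Q gives 1>0; P3→Y gives 8>0]
(A,P,Y): not NE [P1→C gives 8>1; P2→R gives 6>3]
(A,P,Z): not NE [P1→C gives 5>1; P2→Q gives 9>8; P3→Y gives 8>6]
(A,Q,X): not NE [P1→C gives 11>3; P3→Z gives 10>7]
(A,Q,Y): not NE [P2→R gives 6>5; P3→Z gives 10>9]
(A,Q,Z): NE
(A,R,X): not NE [P1→B gives 9>3; P2→Q gives 1>0]
(A,R,Y): not NE [P1→C gives 9>1; P3→Z gives 9>7]
(A,R,Z): not NE [P1→C gives 7>2; P2→Q gives 9>0]
(B,P,X): NE
(B,P,Y): not NE [P1→C gives 8>2; P2→R gives 8>1]
(B,P,Z): not NE [P2→R gives 6>0; P3→Y gives 5>1]
(B,Q,X): not NE [P1→C gives 11>9; P2→P gives 3>1; P3→Y gives 3>0]
(B,Q,Y): not NE [P1→A gives 9>8; P2→R gives 8>1]
(B,Q,Z): not NE [P3→Y gives 3>0]
(B,R,X): not NE [P2→P gives 3>0; P3→Z gives 5>4]
(B,R,Y): not NE [P1→C gives 9>2; P3→Z gives 5>3]
(B,R,Z): not NE [P1→C gives 7>3]
(C,P,X): not NE [P1→B gives 9>2; P2→Q gives 8>7]
(C,P,Y): not NE [P3→X gives 10>9]
(C,P,Z): not NE [P3→X gives 10>1]
(C,Q,X): NE
(C,Q,Y): not NE [P1→A gives 9>7; P2→P gives 8>6; P3→X gives 8>0]
(C,Q,Z): not NE [P1→B gives 5>1; P2→P gives 7>4; P3→X gives 8>4]
(C,R,X): not NE [P1→B gives 9>2; P2→Q gives 8>0]
(C,R,Y): not NE [P2→P gives 8>6; P3→X gives 9>7]
(C,R,Z): not NE [P2→P gives 7>0; P3→X gives 9>1]

Nash profiles: (A,Q,Z), (B,P,X), (C,Q,X)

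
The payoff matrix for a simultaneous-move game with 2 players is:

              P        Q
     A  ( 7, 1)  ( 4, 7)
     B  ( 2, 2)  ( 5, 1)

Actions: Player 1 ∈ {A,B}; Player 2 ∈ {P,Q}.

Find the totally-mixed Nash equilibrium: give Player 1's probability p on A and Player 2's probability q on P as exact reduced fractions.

P1 indiff ⇒ q·7+(1-q)·4 = q·2+(1-q)·5 ⇒ q(5) = (1-q)(1) ⇒ q = 1/6
P2 indiff ⇒ p·1+(1-p)·2 = p·7+(1-p)·1 ⇒ p(-6) = (1-p)(-1) ⇒ p = 1/7

(p,q) = (1/7, 1/6)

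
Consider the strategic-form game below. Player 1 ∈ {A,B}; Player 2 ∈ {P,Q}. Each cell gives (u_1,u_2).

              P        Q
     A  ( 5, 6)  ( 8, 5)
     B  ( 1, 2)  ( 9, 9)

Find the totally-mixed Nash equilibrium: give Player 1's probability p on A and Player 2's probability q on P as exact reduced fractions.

P1 mixes 7/8 on A; P2 mixes 1/5 on P

P1 indiff ⇒ q·5+(1-q)·8 = q·1+(1-q)·9 ⇒ q(4) = (1-q)(1) ⇒ q = 1/5
P2 indiff ⇒ p·6+(1-p)·2 = p·5+(1-p)·9 ⇒ p(1) = (1-p)(7) ⇒ p = 7/8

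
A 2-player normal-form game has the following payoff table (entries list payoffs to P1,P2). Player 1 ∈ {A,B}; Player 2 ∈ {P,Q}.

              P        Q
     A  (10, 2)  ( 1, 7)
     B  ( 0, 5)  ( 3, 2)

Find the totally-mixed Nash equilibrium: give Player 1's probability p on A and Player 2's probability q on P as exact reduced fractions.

p=3/8, q=1/6

P1 indiff ⇒ q·10+(1-q)·1 = q·0+(1-q)·3 ⇒ q(10) = (1-q)(2) ⇒ q = 1/6
P2 indiff ⇒ p·2+(1-p)·5 = p·7+(1-p)·2 ⇒ p(-5) = (1-p)(-3) ⇒ p = 3/8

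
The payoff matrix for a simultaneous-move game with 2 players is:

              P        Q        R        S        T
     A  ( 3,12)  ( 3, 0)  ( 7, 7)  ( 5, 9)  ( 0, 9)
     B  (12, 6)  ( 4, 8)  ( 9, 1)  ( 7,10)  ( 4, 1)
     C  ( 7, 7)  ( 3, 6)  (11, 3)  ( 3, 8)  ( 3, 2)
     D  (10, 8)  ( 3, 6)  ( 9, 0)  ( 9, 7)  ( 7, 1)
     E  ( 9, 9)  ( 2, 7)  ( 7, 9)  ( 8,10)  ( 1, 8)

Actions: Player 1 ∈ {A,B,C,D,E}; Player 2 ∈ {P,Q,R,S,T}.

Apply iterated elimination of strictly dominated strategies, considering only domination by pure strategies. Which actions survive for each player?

P1 drop A (B beats it: P:12>3 Q:4>3 R:9>7 S:7>5 T:4>0)
P1 drop E (D beats it: P:10>9 Q:3>2 R:9>7 S:9>8 T:7>1)
P2 drop Q (S beats it: B:10>8 C:8>6 D:7>6)
P2 drop R (P beats it: B:6>1 C:7>3 D:8>0)
P1 drop C (B beats it: P:12>7 S:7>3 T:4>3)
P2 drop T (P beats it: B:6>1 D:8>1)
P1→{B,D} P2→{P,S}

Survivors P1:{B,D} P2:{P,S}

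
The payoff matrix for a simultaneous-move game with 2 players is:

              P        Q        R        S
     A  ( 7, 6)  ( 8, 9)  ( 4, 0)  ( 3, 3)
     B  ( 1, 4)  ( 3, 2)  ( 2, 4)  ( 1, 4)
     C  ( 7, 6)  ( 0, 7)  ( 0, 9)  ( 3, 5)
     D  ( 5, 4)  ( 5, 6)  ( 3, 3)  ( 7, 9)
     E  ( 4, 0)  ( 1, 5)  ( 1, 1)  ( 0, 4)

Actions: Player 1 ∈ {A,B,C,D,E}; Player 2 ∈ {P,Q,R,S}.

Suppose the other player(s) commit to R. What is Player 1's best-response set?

u_1(A vs R) = 4
u_1(B vs R) = 2
u_1(C vs R) = 0
u_1(D vs R) = 3
u_1(E vs R) = 1
max payoff 4 at {A}

P1 best: {A}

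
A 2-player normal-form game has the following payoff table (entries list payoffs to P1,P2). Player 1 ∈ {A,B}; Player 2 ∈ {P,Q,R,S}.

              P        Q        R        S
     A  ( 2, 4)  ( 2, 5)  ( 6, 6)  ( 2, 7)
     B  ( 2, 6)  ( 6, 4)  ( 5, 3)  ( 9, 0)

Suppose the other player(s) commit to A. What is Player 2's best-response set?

argmax u_2 = {S}

u_2(P vs A) = 4
u_2(Q vs A) = 5
u_2(R vs A) = 6
u_2(S vs A) = 7
max payoff 7 at {S}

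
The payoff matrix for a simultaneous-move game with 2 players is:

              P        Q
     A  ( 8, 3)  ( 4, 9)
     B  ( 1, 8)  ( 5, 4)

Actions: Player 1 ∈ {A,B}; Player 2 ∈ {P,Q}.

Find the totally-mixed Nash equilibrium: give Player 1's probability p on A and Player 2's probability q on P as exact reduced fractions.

P1 mixes 2/5 on A; P2 mixes 1/8 on P

P1 indiff ⇒ q·8+(1-q)·4 = q·1+(1-q)·5 ⇒ q(7) = (1-q)(1) ⇒ q = 1/8
P2 indiff ⇒ p·3+(1-p)·8 = p·9+(1-p)·4 ⇒ p(-6) = (1-p)(-4) ⇒ p = 2/5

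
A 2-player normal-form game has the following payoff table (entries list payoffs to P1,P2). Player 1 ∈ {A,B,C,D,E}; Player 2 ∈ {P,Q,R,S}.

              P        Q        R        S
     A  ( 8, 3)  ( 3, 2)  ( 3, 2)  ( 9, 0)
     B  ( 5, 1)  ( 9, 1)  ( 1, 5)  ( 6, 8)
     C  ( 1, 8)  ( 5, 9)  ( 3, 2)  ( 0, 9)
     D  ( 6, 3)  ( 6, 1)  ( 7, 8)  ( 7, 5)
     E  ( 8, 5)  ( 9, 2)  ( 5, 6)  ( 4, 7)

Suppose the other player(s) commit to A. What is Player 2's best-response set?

BR_2 = {P}

u_2(P vs A) = 3
u_2(Q vs A) = 2
u_2(R vs A) = 2
u_2(S vs A) = 0
max payoff 3 at {P}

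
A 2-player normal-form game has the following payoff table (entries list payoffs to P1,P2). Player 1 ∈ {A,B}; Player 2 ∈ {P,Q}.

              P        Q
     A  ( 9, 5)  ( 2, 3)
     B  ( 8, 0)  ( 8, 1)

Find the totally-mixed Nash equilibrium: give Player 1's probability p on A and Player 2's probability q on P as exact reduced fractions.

P1 mixes 1/3 on A; P2 mixes 6/7 on P

P1 indiff ⇒ q·9+(1-q)·2 = q·8+(1-q)·8 ⇒ q(1) = (1-q)(6) ⇒ q = 6/7
P2 indiff ⇒ p·5+(1-p)·0 = p·3+(1-p)·1 ⇒ p(2) = (1-p)(1) ⇒ p = 1/3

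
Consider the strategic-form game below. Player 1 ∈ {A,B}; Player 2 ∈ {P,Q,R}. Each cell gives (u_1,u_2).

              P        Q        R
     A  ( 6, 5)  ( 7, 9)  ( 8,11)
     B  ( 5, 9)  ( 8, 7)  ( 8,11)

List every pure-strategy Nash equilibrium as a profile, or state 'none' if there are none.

NE set: (A,R), (B,R)

(A,P): not NE [P2→R gives 11>5]
(A,Q): not NE [P1→B gives 8>7; P2→R gives 11>9]
(A,R): NE
(B,P): not NE [P1→A gives 6>5; P2→R gives 11>9]
(B,Q): not NE [P2→R gives 11>7]
(B,R): NE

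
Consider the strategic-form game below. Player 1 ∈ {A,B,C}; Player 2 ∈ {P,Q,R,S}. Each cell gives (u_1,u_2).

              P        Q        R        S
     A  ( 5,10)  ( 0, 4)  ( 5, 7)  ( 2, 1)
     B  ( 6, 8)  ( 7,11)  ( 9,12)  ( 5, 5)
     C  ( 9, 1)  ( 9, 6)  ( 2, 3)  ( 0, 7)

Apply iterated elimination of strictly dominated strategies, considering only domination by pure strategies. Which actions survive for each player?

Remaining: P1:{B,C} P2:{Q,R,S}

P1 drop A (B beats it: P:6>5 Q:7>0 R:9>5 S:5>2)
P2 drop P (Q beats it: B:11>8 C:6>1)
P1→{B,C} P2→{Q,R,S}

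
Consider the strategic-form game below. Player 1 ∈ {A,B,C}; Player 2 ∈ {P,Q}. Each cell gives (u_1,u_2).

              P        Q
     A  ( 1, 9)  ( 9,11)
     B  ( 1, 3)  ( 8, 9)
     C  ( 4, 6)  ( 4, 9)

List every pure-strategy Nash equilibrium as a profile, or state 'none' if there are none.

(A,P): not NE [P1→C gives 4>1; P2→Q gives 11>9]
(A,Q): NE
(B,P): not NE [P1→C gives 4>1; P2→Q gives 9>3]
(B,Q): not NE [P1→A gives 9>8]
(C,P): not NE [P2→Q gives 9>6]
(C,Q): not NE [P1→A gives 9>4]

Nash profiles: (A,Q)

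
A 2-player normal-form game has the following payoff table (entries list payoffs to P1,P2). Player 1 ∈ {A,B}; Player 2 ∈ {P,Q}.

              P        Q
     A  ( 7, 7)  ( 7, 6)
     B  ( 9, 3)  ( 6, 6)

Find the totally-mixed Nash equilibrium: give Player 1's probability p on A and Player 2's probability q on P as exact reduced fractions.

P1 indiff ⇒ q·7+(1-q)·7 = q·9+(1-q)·6 ⇒ q(-2) = (1-q)(-1) ⇒ q = 1/3
P2 indiff ⇒ p·7+(1-p)·3 = p·6+(1-p)·6 ⇒ p(1) = (1-p)(3) ⇒ p = 3/4

(p,q) = (3/4, 1/3)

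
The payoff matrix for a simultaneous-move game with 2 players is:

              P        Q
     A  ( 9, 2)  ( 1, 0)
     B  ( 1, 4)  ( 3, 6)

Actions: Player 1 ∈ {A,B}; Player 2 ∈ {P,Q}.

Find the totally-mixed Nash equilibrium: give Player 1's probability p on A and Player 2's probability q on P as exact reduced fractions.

(p,q) = (1/2, 1/5)

P1 indiff ⇒ q·9+(1-q)·1 = q·1+(1-q)·3 ⇒ q(8) = (1-q)(2) ⇒ q = 1/5
P2 indiff ⇒ p·2+(1-p)·4 = p·0+(1-p)·6 ⇒ p(2) = (1-p)(2) ⇒ p = 1/2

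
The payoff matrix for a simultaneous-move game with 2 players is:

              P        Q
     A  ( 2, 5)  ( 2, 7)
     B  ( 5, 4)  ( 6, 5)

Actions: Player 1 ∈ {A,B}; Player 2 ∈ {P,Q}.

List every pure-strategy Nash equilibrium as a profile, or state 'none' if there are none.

PSNE = {(B,Q)}

(A,P): not NE [P1→B gives 5>2; P2→Q gives 7>5]
(A,Q): not NE [P1→B gives 6>2]
(B,P): not NE [P2→Q gives 5>4]
(B,Q): NE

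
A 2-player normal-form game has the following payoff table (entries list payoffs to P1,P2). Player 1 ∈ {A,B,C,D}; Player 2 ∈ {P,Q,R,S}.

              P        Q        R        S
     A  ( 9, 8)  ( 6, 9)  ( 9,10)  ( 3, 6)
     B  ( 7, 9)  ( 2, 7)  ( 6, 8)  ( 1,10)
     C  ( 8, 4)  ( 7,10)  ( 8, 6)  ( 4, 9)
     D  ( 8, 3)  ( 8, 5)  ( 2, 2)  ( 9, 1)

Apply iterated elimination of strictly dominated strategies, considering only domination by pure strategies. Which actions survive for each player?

P1 drop B (A beats it: P:9>7 Q:6>2 R:9>6 S:3>1)
P2 drop P (Q beats it: A:9>8 C:10>4 D:5>3)
P2 drop S (Q beats it: A:9>6 C:10>9 D:5>1)
P1→{A,C,D} P2→{Q,R}

Survivors P1:{A,C,D} P2:{Q,R}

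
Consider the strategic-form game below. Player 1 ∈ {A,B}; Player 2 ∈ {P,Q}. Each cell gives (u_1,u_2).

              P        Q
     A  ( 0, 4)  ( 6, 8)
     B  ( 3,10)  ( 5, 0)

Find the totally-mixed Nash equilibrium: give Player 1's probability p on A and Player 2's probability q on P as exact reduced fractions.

(p,q) = (5/7, 1/4)

P1 indiff ⇒ q·0+(1-q)·6 = q·3+(1-q)·5 ⇒ q(-3) = (1-q)(-1) ⇒ q = 1/4
P2 indiff ⇒ p·4+(1-p)·10 = p·8+(1-p)·0 ⇒ p(-4) = (1-p)(-10) ⇒ p = 5/7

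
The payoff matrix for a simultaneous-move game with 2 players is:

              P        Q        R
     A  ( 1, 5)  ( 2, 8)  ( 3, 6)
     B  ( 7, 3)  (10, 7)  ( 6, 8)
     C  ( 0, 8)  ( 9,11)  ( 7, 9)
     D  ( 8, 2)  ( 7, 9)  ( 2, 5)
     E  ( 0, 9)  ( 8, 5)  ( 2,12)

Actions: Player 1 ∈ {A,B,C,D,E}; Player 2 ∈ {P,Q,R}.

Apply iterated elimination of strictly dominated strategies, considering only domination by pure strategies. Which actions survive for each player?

P1 drop A (B beats it: P:7>1 Q:10>2 R:6>3)
P1 drop E (B beats it: P:7>0 Q:10>8 R:6>2)
P2 drop P (Q beats it: B:7>3 C:11>8 D:9>2)
P1 drop D (B beats it: Q:10>7 R:6>2)
P1→{B,C} P2→{Q,R}

Remaining: P1:{B,C} P2:{Q,R}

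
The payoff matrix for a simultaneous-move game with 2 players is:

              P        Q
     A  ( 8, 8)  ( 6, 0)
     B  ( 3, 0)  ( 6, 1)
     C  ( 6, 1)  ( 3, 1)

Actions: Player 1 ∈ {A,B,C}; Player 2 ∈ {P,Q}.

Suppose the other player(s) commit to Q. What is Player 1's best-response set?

u_1(A vs Q) = 6
u_1(B vs Q) = 6
u_1(C vs Q) = 3
max payoff 6 at {A,B}

P1 best: {A,B}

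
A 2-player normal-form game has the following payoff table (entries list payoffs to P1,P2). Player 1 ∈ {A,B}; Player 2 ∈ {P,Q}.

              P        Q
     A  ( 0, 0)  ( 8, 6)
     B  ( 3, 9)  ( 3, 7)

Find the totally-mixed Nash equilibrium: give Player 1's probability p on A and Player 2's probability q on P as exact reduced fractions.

(p,q) = (1/4, 5/8)

P1 indiff ⇒ q·0+(1-q)·8 = q·3+(1-q)·3 ⇒ q(-3) = (1-q)(-5) ⇒ q = 5/8
P2 indiff ⇒ p·0+(1-p)·9 = p·6+(1-p)·7 ⇒ p(-6) = (1-p)(-2) ⇒ p = 1/4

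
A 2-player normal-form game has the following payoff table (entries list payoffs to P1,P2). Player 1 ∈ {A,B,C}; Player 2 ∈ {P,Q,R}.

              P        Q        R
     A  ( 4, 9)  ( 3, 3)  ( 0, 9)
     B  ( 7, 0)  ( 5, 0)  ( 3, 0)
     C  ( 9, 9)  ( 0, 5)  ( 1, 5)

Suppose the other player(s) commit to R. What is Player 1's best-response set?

BR_1 = {B}

u_1(A vs R) = 0
u_1(B vs R) = 3
u_1(C vs R) = 1
max payoff 3 at {B}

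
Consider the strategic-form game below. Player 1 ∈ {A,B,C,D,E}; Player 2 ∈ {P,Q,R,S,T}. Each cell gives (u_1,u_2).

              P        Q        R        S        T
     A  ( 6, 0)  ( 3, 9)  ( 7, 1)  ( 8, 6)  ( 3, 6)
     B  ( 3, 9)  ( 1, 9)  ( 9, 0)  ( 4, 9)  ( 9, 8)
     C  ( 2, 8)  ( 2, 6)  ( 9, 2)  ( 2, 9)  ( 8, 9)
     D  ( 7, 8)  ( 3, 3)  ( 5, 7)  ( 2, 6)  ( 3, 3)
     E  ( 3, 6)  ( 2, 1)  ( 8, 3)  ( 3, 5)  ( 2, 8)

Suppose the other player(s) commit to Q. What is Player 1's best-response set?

u_1(A vs Q) = 3
u_1(B vs Q) = 1
u_1(C vs Q) = 2
u_1(D vs Q) = 3
u_1(E vs Q) = 2
max payoff 3 at {A,D}

BR_1 = {A,D}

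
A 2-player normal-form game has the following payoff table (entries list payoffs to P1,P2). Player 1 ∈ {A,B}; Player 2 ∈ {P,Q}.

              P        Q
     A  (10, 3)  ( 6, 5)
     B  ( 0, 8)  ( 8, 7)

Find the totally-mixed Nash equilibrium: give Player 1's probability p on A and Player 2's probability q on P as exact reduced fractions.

P1 indiff ⇒ q·10+(1-q)·6 = q·0+(1-q)·8 ⇒ q(10) = (1-q)(2) ⇒ q = 1/6
P2 indiff ⇒ p·3+(1-p)·8 = p·5+(1-p)·7 ⇒ p(-2) = (1-p)(-1) ⇒ p = 1/3

P1 mixes 1/3 on A; P2 mixes 1/6 on P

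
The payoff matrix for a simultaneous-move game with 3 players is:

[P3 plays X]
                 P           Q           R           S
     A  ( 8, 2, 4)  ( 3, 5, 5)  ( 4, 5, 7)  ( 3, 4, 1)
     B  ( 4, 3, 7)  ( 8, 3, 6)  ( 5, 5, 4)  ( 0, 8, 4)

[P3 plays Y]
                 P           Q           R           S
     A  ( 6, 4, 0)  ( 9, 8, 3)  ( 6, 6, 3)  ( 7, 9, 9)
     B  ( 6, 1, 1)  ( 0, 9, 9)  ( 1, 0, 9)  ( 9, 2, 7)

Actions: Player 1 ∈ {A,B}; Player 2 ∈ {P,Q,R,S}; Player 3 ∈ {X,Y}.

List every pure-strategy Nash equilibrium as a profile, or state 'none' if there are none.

(A,P,X): not NE [P2→R gives 5>2]
(A,P,Y): not NE [P2→S gives 9>4; P3→X gives 4>0]
(A,Q,X): not NE [P1→B gives 8>3]
(A,Q,Y): not NE [P2→S gives 9>8; P3→X gives 5>3]
(A,R,X): not NE [P1→B gives 5>4]
(A,R,Y): not NE [P2→S gives 9>6; P3→X gives 7>3]
(A,S,X): not NE [P2→R gives 5>4; P3→Y gives 9>1]
(A,S,Y): not NE [P1→B gives 9>7]
(B,P,X): not NE [P1→A gives 8>4; P2→S gives 8>3]
(B,P,Y): not NE [P2→Q gives 9>1; P3→X gives 7>1]
(B,Q,X): not NE [P2→S gives 8>3; P3→Y gives 9>6]
(B,Q,Y): not NE [P1→A gives 9>0]
(B,R,X): not NE [P2→S gives 8>5; P3→Y gives 9>4]
(B,R,Y): not NE [P1→A gives 6>1; P2→Q gives 9>0]
(B,S,X): not NE [P1→A gives 3>0; P3→Y gives 7>4]
(B,S,Y): not NE [P2→Q gives 9>2]

No pure NE.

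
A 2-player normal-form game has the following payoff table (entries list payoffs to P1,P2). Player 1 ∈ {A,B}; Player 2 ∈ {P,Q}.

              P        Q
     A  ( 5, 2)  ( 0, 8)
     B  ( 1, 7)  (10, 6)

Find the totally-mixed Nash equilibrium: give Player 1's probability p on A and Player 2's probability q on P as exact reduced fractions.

p=1/7, q=5/7

P1 indiff ⇒ q·5+(1-q)·0 = q·1+(1-q)·10 ⇒ q(4) = (1-q)(10) ⇒ q = 5/7
P2 indiff ⇒ p·2+(1-p)·7 = p·8+(1-p)·6 ⇒ p(-6) = (1-p)(-1) ⇒ p = 1/7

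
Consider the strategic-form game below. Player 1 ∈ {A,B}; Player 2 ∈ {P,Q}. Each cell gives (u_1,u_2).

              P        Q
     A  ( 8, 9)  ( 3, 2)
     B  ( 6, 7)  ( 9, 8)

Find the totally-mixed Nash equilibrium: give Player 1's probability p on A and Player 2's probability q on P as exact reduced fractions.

P1 indiff ⇒ q·8+(1-q)·3 = q·6+(1-q)·9 ⇒ q(2) = (1-q)(6) ⇒ q = 3/4
P2 indiff ⇒ p·9+(1-p)·7 = p·2+(1-p)·8 ⇒ p(7) = (1-p)(1) ⇒ p = 1/8

p=1/8, q=3/4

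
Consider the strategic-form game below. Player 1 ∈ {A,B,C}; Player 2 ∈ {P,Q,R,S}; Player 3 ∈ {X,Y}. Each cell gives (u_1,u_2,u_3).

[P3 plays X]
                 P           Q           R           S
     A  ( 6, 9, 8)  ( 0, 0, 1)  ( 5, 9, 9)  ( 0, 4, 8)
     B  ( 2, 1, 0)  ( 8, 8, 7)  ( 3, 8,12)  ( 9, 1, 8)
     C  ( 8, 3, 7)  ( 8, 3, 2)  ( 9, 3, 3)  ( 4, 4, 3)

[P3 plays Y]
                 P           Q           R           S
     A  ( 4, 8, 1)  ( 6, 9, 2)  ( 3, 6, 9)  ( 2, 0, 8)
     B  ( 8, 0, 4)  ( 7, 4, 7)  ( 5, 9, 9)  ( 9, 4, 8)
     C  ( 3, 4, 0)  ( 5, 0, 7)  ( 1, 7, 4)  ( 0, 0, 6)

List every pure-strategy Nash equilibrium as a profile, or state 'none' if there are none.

PSNE = {(B,Q,X)}

(A,P,X): not NE [P1→C gives 8>6]
(A,P,Y): not NE [P1→B gives 8>4; P2→Q gives 9>8; P3→X gives 8>1]
(A,Q,X): not NE [P1→C gives 8>0; P2→R gives 9>0; P3→Y gives 2>1]
(A,Q,Y): not NE [P1→B gives 7>6]
(A,R,X): not NE [P1→C gives 9>5]
(A,R,Y): not NE [P1→B gives 5>3; P2→Q gives 9>6]
(A,S,X): not NE [P1→B gives 9>0; P2→R gives 9>4]
(A,S,Y): not NE [P1→B gives 9>2; P2→Q gives 9>0]
(B,P,X): not NE [P1→C gives 8>2; P2→R gives 8>1; P3→Y gives 4>0]
(B,P,Y): not NE [P2→R gives 9>0]
(B,Q,X): NE
(B,Q,Y): not NE [P2→R gives 9>4]
(B,R,X): not NE [P1→C gives 9>3]
(B,R,Y): not NE [P3→X gives 12>9]
(B,S,X): not NE [P2→R gives 8>1]
(B,S,Y): not NE [P2→R gives 9>4]
(C,P,X): not NE [P2→S gives 4>3]
(C,P,Y): not NE [P1→B gives 8>3; P2→R gives 7>4; P3→X gives 7>0]
(C,Q,X): not NE [P2→S gives 4>3; P3→Y gives 7>2]
(C,Q,Y): not NE [P1→B gives 7>5; P2→R gives 7>0]
(C,R,X): not NE [P2→S gives 4>3; P3→Y gives 4>3]
(C,R,Y): not NE [P1→B gives 5>1]
(C,S,X): not NE [P1→B gives 9>4; P3→Y gives 6>3]
(C,S,Y): not NE [P1→B gives 9>0; P2→R gives 7>0]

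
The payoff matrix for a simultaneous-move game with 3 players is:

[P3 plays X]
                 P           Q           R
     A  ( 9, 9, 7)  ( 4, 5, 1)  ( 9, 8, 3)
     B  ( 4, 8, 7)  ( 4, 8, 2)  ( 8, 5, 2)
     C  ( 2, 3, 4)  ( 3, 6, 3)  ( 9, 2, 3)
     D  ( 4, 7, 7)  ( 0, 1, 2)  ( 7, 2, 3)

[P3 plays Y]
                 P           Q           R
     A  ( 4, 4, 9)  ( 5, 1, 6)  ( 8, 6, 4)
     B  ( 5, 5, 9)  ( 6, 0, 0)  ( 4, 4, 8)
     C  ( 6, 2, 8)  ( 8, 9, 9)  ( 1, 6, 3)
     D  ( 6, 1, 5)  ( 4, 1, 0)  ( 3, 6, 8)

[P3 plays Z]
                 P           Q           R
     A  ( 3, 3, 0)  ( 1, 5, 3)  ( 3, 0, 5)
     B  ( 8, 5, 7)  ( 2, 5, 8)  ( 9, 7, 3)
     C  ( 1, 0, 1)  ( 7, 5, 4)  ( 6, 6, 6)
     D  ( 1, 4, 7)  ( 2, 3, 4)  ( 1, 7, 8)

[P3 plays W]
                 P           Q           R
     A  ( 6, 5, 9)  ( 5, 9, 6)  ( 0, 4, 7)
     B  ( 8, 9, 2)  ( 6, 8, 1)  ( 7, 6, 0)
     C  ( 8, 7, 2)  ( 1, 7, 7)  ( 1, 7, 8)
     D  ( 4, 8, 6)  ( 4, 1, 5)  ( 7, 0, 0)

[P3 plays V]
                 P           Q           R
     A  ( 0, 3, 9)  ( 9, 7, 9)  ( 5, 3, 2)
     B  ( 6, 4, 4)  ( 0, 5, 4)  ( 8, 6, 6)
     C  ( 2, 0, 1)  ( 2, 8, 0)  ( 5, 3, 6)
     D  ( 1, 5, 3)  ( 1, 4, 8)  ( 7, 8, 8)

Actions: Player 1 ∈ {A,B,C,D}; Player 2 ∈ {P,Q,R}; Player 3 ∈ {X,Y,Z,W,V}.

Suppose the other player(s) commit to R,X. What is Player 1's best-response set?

u_1(A vs R,X) = 9
u_1(B vs R,X) = 8
u_1(C vs R,X) = 9
u_1(D vs R,X) = 7
max payoff 9 at {A,C}

argmax u_1 = {A,C}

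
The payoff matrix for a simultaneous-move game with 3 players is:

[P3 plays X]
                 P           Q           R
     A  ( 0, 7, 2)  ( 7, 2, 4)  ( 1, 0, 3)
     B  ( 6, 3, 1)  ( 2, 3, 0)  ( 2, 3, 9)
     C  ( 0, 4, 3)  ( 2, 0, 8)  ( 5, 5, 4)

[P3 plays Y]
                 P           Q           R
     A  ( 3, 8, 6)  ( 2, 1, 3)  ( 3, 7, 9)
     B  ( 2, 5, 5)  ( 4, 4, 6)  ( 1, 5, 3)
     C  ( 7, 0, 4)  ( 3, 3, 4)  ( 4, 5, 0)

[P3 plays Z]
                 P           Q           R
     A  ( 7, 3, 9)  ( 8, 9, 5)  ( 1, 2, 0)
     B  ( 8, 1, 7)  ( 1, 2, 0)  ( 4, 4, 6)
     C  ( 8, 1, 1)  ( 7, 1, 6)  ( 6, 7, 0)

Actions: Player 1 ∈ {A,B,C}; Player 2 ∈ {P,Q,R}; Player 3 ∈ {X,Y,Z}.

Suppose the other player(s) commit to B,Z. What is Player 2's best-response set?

BR_2 = {R}

u_2(P vs B,Z) = 1
u_2(Q vs B,Z) = 2
u_2(R vs B,Z) = 4
max payoff 4 at {R}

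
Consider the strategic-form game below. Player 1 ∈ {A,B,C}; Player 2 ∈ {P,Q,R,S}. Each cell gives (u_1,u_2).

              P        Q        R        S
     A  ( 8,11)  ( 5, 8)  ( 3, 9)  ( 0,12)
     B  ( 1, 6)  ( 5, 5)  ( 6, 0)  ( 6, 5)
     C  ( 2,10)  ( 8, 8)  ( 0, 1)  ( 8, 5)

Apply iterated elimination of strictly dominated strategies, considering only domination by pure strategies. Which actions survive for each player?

P2 drop Q (P beats it: A:11>8 B:6>5 C:10>8)
P2 drop R (P beats it: A:11>9 B:6>0 C:10>1)
P1 drop B (C beats it: P:2>1 S:8>6)
P1→{A,C} P2→{P,S}

Survivors P1:{A,C} P2:{P,S}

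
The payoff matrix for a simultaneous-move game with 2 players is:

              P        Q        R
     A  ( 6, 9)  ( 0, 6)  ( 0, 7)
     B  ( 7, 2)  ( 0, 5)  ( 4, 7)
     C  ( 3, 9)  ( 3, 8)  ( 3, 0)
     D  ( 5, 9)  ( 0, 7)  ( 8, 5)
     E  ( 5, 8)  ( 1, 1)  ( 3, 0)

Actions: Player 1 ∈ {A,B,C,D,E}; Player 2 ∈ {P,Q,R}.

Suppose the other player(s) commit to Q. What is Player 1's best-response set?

P1 best: {C}

u_1(A vs Q) = 0
u_1(B vs Q) = 0
u_1(C vs Q) = 3
u_1(D vs Q) = 0
u_1(E vs Q) = 1
max payoff 3 at {C}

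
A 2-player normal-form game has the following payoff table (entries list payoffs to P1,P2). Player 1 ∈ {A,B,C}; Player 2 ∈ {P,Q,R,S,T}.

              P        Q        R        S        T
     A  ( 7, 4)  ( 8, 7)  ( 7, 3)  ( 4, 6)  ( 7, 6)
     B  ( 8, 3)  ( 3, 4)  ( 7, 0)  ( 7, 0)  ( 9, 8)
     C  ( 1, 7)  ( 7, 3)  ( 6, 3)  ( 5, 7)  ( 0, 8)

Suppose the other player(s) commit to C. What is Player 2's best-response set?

u_2(P vs C) = 7
u_2(Q vs C) = 3
u_2(R vs C) = 3
u_2(S vs C) = 7
u_2(T vs C) = 8
max payoff 8 at {T}

BR_2 = {T}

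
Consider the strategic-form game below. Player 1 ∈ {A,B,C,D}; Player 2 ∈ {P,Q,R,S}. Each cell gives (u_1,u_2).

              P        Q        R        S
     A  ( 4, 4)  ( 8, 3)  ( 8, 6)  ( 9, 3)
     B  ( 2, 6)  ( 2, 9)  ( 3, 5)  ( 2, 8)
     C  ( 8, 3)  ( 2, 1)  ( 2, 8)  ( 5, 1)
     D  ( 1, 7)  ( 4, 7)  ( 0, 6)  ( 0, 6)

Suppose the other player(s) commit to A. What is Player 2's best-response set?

BR_2 = {R}

u_2(P vs A) = 4
u_2(Q vs A) = 3
u_2(R vs A) = 6
u_2(S vs A) = 3
max payoff 6 at {R}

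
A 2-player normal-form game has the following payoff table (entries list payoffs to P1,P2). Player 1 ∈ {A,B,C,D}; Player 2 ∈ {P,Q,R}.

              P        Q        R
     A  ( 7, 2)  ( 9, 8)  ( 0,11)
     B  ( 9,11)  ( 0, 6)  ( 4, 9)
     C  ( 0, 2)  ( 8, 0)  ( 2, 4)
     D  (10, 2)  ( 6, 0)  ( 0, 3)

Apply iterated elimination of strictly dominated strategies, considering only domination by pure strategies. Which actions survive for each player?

P2 drop Q (R beats it: A:11>8 B:9>6 C:4>0 D:3>0)
P1 drop A (B beats it: P:9>7 R:4>0)
P1 drop C (B beats it: P:9>0 R:4>2)
P1→{B,D} P2→{P,R}

Remaining: P1:{B,D} P2:{P,R}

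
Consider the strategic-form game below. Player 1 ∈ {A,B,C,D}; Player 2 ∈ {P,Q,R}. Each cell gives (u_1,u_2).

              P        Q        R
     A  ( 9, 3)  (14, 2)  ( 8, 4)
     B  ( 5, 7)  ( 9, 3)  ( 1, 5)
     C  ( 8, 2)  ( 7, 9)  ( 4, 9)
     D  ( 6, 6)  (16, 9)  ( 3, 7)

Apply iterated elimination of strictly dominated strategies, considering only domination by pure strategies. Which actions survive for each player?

P1 drop B (A beats it: P:9>5 Q:14>9 R:8>1)
P1 drop C (A beats it: P:9>8 Q:14>7 R:8>4)
P2 drop P (R beats it: A:4>3 D:7>6)
P1→{A,D} P2→{Q,R}

Remaining: P1:{A,D} P2:{Q,R}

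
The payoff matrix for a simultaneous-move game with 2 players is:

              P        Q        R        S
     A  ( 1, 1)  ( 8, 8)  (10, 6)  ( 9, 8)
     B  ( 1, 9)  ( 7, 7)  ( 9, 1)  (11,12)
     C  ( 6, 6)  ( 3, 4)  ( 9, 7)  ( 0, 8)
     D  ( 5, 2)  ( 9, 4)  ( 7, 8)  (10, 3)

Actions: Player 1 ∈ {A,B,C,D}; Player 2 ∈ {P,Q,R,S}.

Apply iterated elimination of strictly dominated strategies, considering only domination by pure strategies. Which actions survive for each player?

P2 drop P (S beats it: A:8>1 B:12>9 C:8>6 D:3>2)
P1 drop C (A beats it: Q:8>3 R:10>9 S:9>0)
P1→{A,B,D} P2→{Q,R,S}

IESDS → P1:{A,B,D} P2:{Q,R,S}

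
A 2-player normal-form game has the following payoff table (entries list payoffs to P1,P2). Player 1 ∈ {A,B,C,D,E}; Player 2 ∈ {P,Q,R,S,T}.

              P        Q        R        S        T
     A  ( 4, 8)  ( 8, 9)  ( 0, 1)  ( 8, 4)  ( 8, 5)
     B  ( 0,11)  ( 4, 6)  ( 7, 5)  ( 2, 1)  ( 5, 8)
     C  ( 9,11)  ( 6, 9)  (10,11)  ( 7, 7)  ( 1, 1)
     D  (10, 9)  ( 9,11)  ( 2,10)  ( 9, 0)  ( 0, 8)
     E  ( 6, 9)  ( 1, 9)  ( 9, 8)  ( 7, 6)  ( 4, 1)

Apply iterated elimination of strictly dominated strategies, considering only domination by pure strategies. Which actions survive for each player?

IESDS → P1:{C,D} P2:{P,Q,R}

P2 drop S (P beats it: A:8>4 B:11>1 C:11>7 D:9>0 E:9>6)
P2 drop T (P beats it: A:8>5 B:11>8 C:11>1 D:9>8 E:9>1)
P1 drop A (D beats it: P:10>4 Q:9>8 R:2>0)
P1 drop B (C beats it: P:9>0 Q:6>4 R:10>7)
P1 drop E (C beats it: P:9>6 Q:6>1 R:10>9)
P1→{C,D} P2→{P,Q,R}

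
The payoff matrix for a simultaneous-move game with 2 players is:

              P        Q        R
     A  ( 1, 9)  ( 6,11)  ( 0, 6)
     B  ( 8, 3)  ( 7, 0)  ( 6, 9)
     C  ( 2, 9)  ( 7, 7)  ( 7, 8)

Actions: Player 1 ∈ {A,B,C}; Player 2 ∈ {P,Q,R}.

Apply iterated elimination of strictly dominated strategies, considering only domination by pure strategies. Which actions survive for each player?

Survivors P1:{B,C} P2:{P,R}

P1 drop A (B beats it: P:8>1 Q:7>6 R:6>0)
P2 drop Q (P beats it: B:3>0 C:9>7)
P1→{B,C} P2→{P,R}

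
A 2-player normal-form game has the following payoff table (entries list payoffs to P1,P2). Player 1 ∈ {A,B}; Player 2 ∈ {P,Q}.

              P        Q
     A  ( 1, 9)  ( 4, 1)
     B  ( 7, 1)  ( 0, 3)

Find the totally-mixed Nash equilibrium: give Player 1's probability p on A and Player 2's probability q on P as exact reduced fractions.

(p,q) = (1/5, 2/5)

P1 indiff ⇒ q·1+(1-q)·4 = q·7+(1-q)·0 ⇒ q(-6) = (1-q)(-4) ⇒ q = 2/5
P2 indiff ⇒ p·9+(1-p)·1 = p·1+(1-p)·3 ⇒ p(8) = (1-p)(2) ⇒ p = 1/5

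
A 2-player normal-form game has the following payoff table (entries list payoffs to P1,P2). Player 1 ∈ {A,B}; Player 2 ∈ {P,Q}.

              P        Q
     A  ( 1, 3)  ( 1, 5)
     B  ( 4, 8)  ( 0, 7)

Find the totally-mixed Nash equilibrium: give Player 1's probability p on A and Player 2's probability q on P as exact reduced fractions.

P1 mixes 1/3 on A; P2 mixes 1/4 on P

P1 indiff ⇒ q·1+(1-q)·1 = q·4+(1-q)·0 ⇒ q(-3) = (1-q)(-1) ⇒ q = 1/4
P2 indiff ⇒ p·3+(1-p)·8 = p·5+(1-p)·7 ⇒ p(-2) = (1-p)(-1) ⇒ p = 1/3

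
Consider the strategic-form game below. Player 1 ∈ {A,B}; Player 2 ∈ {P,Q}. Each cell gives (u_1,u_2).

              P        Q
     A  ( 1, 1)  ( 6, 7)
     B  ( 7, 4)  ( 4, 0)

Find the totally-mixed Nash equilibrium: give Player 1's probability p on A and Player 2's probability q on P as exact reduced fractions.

P1 indiff ⇒ q·1+(1-q)·6 = q·7+(1-q)·4 ⇒ q(-6) = (1-q)(-2) ⇒ q = 1/4
P2 indiff ⇒ p·1+(1-p)·4 = p·7+(1-p)·0 ⇒ p(-6) = (1-p)(-4) ⇒ p = 2/5

p=2/5, q=1/4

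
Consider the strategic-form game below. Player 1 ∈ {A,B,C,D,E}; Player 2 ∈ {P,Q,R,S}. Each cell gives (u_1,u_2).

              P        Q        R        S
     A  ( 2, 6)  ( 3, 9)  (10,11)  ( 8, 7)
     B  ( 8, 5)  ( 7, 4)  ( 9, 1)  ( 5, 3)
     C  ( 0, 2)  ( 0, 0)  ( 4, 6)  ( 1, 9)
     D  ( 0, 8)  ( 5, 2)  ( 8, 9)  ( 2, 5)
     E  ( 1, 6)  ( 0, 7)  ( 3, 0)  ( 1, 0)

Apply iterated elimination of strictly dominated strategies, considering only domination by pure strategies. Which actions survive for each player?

P1 drop C (A beats it: P:2>0 Q:3>0 R:10>4 S:8>1)
P1 drop D (B beats it: P:8>0 Q:7>5 R:9>8 S:5>2)
P1 drop E (A beats it: P:2>1 Q:3>0 R:10>3 S:8>1)
P2 drop S (Q beats it: A:9>7 B:4>3)
P1→{A,B} P2→{P,Q,R}

Survivors P1:{A,B} P2:{P,Q,R}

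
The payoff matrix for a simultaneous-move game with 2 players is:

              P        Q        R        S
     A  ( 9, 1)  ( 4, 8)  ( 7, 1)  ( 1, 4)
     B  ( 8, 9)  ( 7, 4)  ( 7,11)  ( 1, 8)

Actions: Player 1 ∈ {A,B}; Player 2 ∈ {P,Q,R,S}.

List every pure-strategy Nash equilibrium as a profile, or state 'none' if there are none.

NE set: (B,R)

(A,P): not NE [P2→Q gives 8>1]
(A,Q): not NE [P1→B gives 7>4]
(A,R): not NE [P2→Q gives 8>1]
(A,S): not NE [P2→Q gives 8>4]
(B,P): not NE [P1→A gives 9>8; P2→R gives 11>9]
(B,Q): not NE [P2→R gives 11>4]
(B,R): NE
(B,S): not NE [P2→R gives 11>8]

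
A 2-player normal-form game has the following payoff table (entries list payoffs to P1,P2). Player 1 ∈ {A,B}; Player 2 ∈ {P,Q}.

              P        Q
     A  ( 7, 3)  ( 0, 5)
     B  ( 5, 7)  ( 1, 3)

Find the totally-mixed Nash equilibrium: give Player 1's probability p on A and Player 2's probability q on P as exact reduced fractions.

P1 indiff ⇒ q·7+(1-q)·0 = q·5+(1-q)·1 ⇒ q(2) = (1-q)(1) ⇒ q = 1/3
P2 indiff ⇒ p·3+(1-p)·7 = p·5+(1-p)·3 ⇒ p(-2) = (1-p)(-4) ⇒ p = 2/3

p=2/3, q=1/3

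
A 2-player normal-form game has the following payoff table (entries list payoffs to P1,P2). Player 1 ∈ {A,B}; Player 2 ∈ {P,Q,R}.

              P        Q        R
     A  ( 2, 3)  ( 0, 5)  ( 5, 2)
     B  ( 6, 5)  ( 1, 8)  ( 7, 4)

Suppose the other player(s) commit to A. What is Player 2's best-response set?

BR_2 = {Q}

u_2(P vs A) = 3
u_2(Q vs A) = 5
u_2(R vs A) = 2
max payoff 5 at {Q}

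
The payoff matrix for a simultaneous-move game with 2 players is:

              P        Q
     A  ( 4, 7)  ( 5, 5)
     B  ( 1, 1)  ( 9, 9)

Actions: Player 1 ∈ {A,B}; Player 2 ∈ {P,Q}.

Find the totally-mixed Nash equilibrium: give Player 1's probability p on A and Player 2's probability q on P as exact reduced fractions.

P1 indiff ⇒ q·4+(1-q)·5 = q·1+(1-q)·9 ⇒ q(3) = (1-q)(4) ⇒ q = 4/7
P2 indiff ⇒ p·7+(1-p)·1 = p·5+(1-p)·9 ⇒ p(2) = (1-p)(8) ⇒ p = 4/5

P1 mixes 4/5 on A; P2 mixes 4/7 on P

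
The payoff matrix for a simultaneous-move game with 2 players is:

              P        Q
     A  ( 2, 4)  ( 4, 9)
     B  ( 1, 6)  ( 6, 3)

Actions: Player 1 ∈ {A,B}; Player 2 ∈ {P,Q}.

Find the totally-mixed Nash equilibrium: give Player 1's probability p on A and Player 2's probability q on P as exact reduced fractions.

P1 indiff ⇒ q·2+(1-q)·4 = q·1+(1-q)·6 ⇒ q(1) = (1-q)(2) ⇒ q = 2/3
P2 indiff ⇒ p·4+(1-p)·6 = p·9+(1-p)·3 ⇒ p(-5) = (1-p)(-3) ⇒ p = 3/8

p=3/8, q=2/3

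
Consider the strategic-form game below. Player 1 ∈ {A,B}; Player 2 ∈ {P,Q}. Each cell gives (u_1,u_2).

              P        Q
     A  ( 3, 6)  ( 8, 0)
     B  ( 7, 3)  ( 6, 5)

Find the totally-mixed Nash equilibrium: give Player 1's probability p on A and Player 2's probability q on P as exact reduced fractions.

(p,q) = (1/4, 1/3)

P1 indiff ⇒ q·3+(1-q)·8 = q·7+(1-q)·6 ⇒ q(-4) = (1-q)(-2) ⇒ q = 1/3
P2 indiff ⇒ p·6+(1-p)·3 = p·0+(1-p)·5 ⇒ p(6) = (1-p)(2) ⇒ p = 1/4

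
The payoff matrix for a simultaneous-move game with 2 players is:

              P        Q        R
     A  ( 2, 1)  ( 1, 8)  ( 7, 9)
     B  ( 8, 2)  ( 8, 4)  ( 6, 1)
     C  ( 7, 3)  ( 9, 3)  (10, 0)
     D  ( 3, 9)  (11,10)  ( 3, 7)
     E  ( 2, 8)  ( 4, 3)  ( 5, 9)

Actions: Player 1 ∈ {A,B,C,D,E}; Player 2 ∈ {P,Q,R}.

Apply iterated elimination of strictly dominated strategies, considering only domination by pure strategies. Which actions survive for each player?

Survivors P1:{B,C,D} P2:{P,Q}

P1 drop A (C beats it: P:7>2 Q:9>1 R:10>7)
P1 drop E (B beats it: P:8>2 Q:8>4 R:6>5)
P2 drop R (P beats it: B:2>1 C:3>0 D:9>7)
P1→{B,C,D} P2→{P,Q}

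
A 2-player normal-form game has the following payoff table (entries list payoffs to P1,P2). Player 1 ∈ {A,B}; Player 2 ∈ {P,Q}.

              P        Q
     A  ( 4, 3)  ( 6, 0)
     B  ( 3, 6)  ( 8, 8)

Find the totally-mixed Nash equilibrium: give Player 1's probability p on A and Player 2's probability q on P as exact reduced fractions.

P1 mixes 2/5 on A; P2 mixes 2/3 on P

P1 indiff ⇒ q·4+(1-q)·6 = q·3+(1-q)·8 ⇒ q(1) = (1-q)(2) ⇒ q = 2/3
P2 indiff ⇒ p·3+(1-p)·6 = p·0+(1-p)·8 ⇒ p(3) = (1-p)(2) ⇒ p = 2/5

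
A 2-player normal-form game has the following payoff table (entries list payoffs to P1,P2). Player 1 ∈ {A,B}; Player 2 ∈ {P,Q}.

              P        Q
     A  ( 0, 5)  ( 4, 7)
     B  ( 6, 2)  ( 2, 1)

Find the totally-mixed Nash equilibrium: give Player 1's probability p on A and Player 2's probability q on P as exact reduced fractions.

P1 indiff ⇒ q·0+(1-q)·4 = q·6+(1-q)·2 ⇒ q(-6) = (1-q)(-2) ⇒ q = 1/4
P2 indiff ⇒ p·5+(1-p)·2 = p·7+(1-p)·1 ⇒ p(-2) = (1-p)(-1) ⇒ p = 1/3

P1 mixes 1/3 on A; P2 mixes 1/4 on P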